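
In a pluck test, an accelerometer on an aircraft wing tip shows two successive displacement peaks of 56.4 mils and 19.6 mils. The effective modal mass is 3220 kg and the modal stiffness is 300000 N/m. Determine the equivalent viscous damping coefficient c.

10300 N·s/m

Logarithmic decrement δ = (1/n)·ln(x₀/x_n) = (1/1)·ln(56.4/19.6) = (1/1)·ln(2.878) = 1.057.
ζ = δ/√(4π² + δ²) = 1.057/√(39.48 + 1.12) = 1.057/6.371 = 0.1659.
c = ζ · 2√(km) = 0.1659 × 2√(300000 × 3220) = 0.1659 × 62160 = 10310 N·s/m.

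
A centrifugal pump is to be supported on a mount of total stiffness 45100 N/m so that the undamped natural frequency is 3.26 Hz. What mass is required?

107 kg

ω_n = 2πf_n = 2π × 3.26 = 20.48 rad/s.
m = k/ω_n² = 45100/20.48² = 45100/419.6 = 107.5 kg.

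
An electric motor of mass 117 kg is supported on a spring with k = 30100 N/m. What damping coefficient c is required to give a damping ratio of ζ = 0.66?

2480 N·s/m

c_c = 2√(k·m) = 2√(30100 × 117) = 3753 N·s/m.
c = ζ·c_c = 0.66 × 3753 = 2477 N·s/m.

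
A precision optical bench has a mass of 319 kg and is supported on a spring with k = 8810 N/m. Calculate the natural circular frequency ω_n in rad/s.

5.26 rad/s

ω_n = √(k/m) = √(8810/319) = √27.62 = 5.255 rad/s.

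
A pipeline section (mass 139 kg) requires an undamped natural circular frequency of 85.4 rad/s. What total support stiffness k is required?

k = m·ω_n² = 139 × 85.40² = 139 × 7293 = 1014000 N/m.

1010000 N/m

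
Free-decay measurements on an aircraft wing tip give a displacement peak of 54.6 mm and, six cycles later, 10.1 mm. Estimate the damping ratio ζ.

0.0447

Logarithmic decrement δ = (1/n)·ln(x₀/x_n) = (1/6)·ln(54.6/10.1) = (1/6)·ln(5.406) = 0.2812.
ζ = δ/√(4π² + δ²) = 0.2812/√(39.48 + 0.0791) = 0.2812/6.289 = 0.04472.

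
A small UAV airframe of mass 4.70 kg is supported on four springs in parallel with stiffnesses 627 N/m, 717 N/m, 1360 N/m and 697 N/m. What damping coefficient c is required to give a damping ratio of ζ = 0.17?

Parallel springs add: k_eq = 627 + 717 + 1360 + 697 = 3401 N/m.
c_c = 2√(k_eq·m) = 2√(3401 × 4.70) = 252.9 N·s/m.
c = ζ·c_c = 0.17 × 252.9 = 42.99 N·s/m.

43.0 N·s/m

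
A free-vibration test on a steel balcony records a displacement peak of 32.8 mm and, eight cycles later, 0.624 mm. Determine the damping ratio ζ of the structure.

Logarithmic decrement δ = (1/n)·ln(x₀/x_n) = (1/8)·ln(32.8/0.624) = (1/8)·ln(52.56) = 0.4953.
ζ = δ/√(4π² + δ²) = 0.4953/√(39.48 + 0.245) = 0.4953/6.303 = 0.07858.

0.0786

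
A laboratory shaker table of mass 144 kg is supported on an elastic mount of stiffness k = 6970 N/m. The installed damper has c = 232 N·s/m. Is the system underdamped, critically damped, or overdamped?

underdamped

c_c = 2√(k·m) = 2004 N·s/m; ζ = c/c_c = 232/2004 = 0.116.
Since ζ < 1 the system is underdamped.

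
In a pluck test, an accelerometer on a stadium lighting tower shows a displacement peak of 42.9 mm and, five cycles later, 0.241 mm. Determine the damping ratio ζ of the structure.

Logarithmic decrement δ = (1/n)·ln(x₀/x_n) = (1/5)·ln(42.9/0.241) = (1/5)·ln(178.0) = 1.036.
ζ = δ/√(4π² + δ²) = 1.036/√(39.48 + 1.07) = 1.036/6.368 = 0.1627.

0.163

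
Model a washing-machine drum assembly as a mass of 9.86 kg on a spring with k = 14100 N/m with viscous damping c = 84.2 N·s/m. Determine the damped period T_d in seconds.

ω_n = √(k/m) = √(14100/9.86) = 37.82 rad/s.
Critical damping c_c = 2√(k·m) = 2√(14100 × 9.86) = 745.7 N·s/m, so ζ = c/c_c = 84.2/745.7 = 0.1129.
ω_d = ω_n√(1 − ζ²) = 37.82 × √(1 − 0.0127) = 37.57 rad/s.
T_d = 2π/ω_d = 0.1672 s.

0.167 s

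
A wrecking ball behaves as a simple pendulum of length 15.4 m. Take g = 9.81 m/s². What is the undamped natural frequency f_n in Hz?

For a simple pendulum ω_n = √(g/L) = √(9.81/15.4) = √0.6370 = 0.7981 rad/s.
f_n = ω_n/(2π) = 0.7981/6.283 = 0.1270 Hz.

0.127 Hz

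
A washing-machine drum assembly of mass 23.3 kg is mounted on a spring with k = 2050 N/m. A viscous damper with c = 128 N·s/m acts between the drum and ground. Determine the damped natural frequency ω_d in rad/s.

ω_n = √(k/m) = √(2050/23.3) = 9.380 rad/s.
Critical damping c_c = 2√(k·m) = 2√(2050 × 23.3) = 437.1 N·s/m, so ζ = c/c_c = 128/437.1 = 0.2928.
ω_d = ω_n√(1 − ζ²) = 9.380 × √(1 − 0.0858) = 8.969 rad/s.

8.97 rad/s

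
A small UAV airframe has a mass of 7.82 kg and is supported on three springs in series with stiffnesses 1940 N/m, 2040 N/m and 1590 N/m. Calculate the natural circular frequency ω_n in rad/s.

8.84 rad/s

Series springs: 1/k_eq = 1/1940 + 1/2040 + 1/1590 = 0.001635, so k_eq = 611.8 N/m.
ω_n = √(k_eq/m) = √(611.8/7.82) = √78.23 = 8.845 rad/s.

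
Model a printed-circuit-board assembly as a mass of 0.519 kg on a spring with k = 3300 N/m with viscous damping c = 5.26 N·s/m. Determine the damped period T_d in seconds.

ω_n = √(k/m) = √(3300/0.519) = 79.74 rad/s.
Critical damping c_c = 2√(k·m) = 2√(3300 × 0.519) = 82.77 N·s/m, so ζ = c/c_c = 5.26/82.77 = 0.06355.
ω_d = ω_n√(1 − ζ²) = 79.74 × √(1 − 0.00404) = 79.58 rad/s.
T_d = 2π/ω_d = 0.07896 s.

0.0790 s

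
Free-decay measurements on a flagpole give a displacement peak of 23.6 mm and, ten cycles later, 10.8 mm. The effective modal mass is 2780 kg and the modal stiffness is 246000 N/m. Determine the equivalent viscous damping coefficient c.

651 N·s/m

Logarithmic decrement δ = (1/n)·ln(x₀/x_n) = (1/10)·ln(23.6/10.8) = (1/10)·ln(2.185) = 0.07817.
ζ = δ/√(4π² + δ²) = 0.07817/√(39.48 + 0.00611) = 0.07817/6.284 = 0.01244.
c = ζ · 2√(km) = 0.01244 × 2√(246000 × 2780) = 0.01244 × 52300 = 650.6 N·s/m.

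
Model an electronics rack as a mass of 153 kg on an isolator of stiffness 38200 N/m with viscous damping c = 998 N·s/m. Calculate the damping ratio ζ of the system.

ω_n = √(k/m) = √(38200/153) = 15.80 rad/s.
Critical damping c_c = 2√(k·m) = 2√(38200 × 153) = 4835 N·s/m, so ζ = c/c_c = 998/4835 = 0.2064.

0.206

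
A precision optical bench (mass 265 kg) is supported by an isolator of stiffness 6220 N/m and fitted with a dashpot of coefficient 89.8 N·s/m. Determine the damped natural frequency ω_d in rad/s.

ω_n = √(k/m) = √(6220/265) = 4.845 rad/s.
Critical damping c_c = 2√(k·m) = 2√(6220 × 265) = 2568 N·s/m, so ζ = c/c_c = 89.8/2568 = 0.03497.
ω_d = ω_n√(1 − ζ²) = 4.845 × √(1 − 0.00122) = 4.842 rad/s.

4.84 rad/s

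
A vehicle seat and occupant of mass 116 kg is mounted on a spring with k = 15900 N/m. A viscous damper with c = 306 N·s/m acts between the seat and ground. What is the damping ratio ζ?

0.113

ω_n = √(k/m) = √(15900/116) = 11.71 rad/s.
Critical damping c_c = 2√(k·m) = 2√(15900 × 116) = 2716 N·s/m, so ζ = c/c_c = 306/2716 = 0.1127.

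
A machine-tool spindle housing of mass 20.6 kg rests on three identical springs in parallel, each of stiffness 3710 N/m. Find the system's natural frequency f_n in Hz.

3.70 Hz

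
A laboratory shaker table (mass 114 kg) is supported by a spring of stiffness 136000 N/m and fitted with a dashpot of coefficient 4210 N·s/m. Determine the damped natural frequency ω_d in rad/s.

29.2 rad/s

ω_n = √(k/m) = √(136000/114) = 34.54 rad/s.
Critical damping c_c = 2√(k·m) = 2√(136000 × 114) = 7875 N·s/m, so ζ = c/c_c = 4210/7875 = 0.5346.
ω_d = ω_n√(1 − ζ²) = 34.54 × √(1 − 0.286) = 29.19 rad/s.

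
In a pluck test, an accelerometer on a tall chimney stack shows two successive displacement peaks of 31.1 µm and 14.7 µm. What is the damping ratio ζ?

Logarithmic decrement δ = (1/n)·ln(x₀/x_n) = (1/1)·ln(31.1/14.7) = (1/1)·ln(2.116) = 0.7494.
ζ = δ/√(4π² + δ²) = 0.7494/√(39.48 + 0.562) = 0.7494/6.328 = 0.1184.

0.118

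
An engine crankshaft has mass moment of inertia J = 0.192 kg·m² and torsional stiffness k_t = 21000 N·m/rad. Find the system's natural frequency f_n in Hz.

ω_n = √(k_t/J) = √(21000/0.192) = √109400 = 330.7 rad/s.
f_n = ω_n/(2π) = 330.7/6.283 = 52.64 Hz.

52.6 Hz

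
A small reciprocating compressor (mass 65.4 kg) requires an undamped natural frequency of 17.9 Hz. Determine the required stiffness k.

ω_n = 2πf_n = 2π × 17.9 = 112.5 rad/s.
k = m·ω_n² = 65.4 × 112.5² = 65.4 × 12650 = 827300 N/m.

827000 N/m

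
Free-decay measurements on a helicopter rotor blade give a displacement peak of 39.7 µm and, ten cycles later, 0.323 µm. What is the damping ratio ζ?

Logarithmic decrement δ = (1/n)·ln(x₀/x_n) = (1/10)·ln(39.7/0.323) = (1/10)·ln(122.9) = 0.4811.
ζ = δ/√(4π² + δ²) = 0.4811/√(39.48 + 0.232) = 0.4811/6.302 = 0.07635.

0.0764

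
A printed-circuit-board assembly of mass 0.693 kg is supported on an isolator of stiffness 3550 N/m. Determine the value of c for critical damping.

99.2 N·s/m

c_c = 2√(k·m) = 2√(3550 × 0.693) = 2 × 49.60 = 99.20 N·s/m.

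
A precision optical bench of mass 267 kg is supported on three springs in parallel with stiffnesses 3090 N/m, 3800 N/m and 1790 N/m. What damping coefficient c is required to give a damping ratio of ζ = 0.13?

Parallel springs add: k_eq = 3090 + 3800 + 1790 = 8680 N/m.
c_c = 2√(k_eq·m) = 2√(8680 × 267) = 3045 N·s/m.
c = ζ·c_c = 0.13 × 3045 = 395.8 N·s/m.

396 N·s/m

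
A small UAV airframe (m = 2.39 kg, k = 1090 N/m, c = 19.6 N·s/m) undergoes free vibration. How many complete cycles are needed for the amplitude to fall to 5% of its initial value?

3 cycles

ζ = c/(2√(km)) = 19.6/(2√(1090 × 2.39)) = 19.6/102.1 = 0.1920.
Logarithmic decrement δ = 2πζ/√(1 − ζ²) = 2π × 0.1920/√(1 − 0.0369) = 1.229.
x_n/x₀ = e^(−nδ) ≤ 0.05; take ln: n ≥ ln(1/0.05)/δ = 2.996/1.229 = 2.437.
So 3 complete cycles are required.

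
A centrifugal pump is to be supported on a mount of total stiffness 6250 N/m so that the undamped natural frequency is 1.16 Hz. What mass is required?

118 kg

ω_n = 2πf_n = 2π × 1.16 = 7.288 rad/s.
m = k/ω_n² = 6250/7.288² = 6250/53.12 = 117.7 kg.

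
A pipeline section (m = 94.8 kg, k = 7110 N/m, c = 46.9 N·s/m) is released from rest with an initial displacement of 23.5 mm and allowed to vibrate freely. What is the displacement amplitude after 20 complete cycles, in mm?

0.648 mm

ζ = c/(2√(km)) = 46.9/(2√(7110 × 94.8)) = 46.9/1642 = 0.02856.
Logarithmic decrement δ = 2πζ/√(1 − ζ²) = 2π × 0.02856/√(1 − 0.000816) = 0.1795.
After n cycles, x_n/x₀ = e^(−nδ), so x_20 = 23.5 × e^(−20 × 0.1795) = 23.5 × 0.02758 = 0.6480 mm.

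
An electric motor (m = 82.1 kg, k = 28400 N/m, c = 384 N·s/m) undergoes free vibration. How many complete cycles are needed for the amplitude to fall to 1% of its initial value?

6 cycles

ζ = c/(2√(km)) = 384/(2√(28400 × 82.1)) = 384/3054 = 0.1257.
Logarithmic decrement δ = 2πζ/√(1 − ζ²) = 2π × 0.1257/√(1 − 0.0158) = 0.7964.
x_n/x₀ = e^(−nδ) ≤ 0.01; take ln: n ≥ ln(1/0.01)/δ = 4.605/0.7964 = 5.783.
So 6 complete cycles are required.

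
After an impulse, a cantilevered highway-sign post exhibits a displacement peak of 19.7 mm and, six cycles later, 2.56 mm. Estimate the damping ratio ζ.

0.0540

Logarithmic decrement δ = (1/n)·ln(x₀/x_n) = (1/6)·ln(19.7/2.56) = (1/6)·ln(7.695) = 0.3401.
ζ = δ/√(4π² + δ²) = 0.3401/√(39.48 + 0.116) = 0.3401/6.292 = 0.05405.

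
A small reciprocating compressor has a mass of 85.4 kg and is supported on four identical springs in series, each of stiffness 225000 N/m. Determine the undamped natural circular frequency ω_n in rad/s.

25.7 rad/s

Series springs: 1/k_eq = 4/225000, so k_eq = 225000/4 = 56250 N/m.
ω_n = √(k_eq/m) = √(56250/85.4) = √658.7 = 25.66 rad/s.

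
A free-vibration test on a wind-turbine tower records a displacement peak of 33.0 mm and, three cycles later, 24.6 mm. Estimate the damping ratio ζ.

0.0156

Logarithmic decrement δ = (1/n)·ln(x₀/x_n) = (1/3)·ln(33.0/24.6) = (1/3)·ln(1.341) = 0.09792.
ζ = δ/√(4π² + δ²) = 0.09792/√(39.48 + 0.00959) = 0.09792/6.284 = 0.01558.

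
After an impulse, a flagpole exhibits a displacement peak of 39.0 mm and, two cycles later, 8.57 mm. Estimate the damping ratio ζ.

0.120

Logarithmic decrement δ = (1/n)·ln(x₀/x_n) = (1/2)·ln(39.0/8.57) = (1/2)·ln(4.551) = 0.7576.
ζ = δ/√(4π² + δ²) = 0.7576/√(39.48 + 0.574) = 0.7576/6.329 = 0.1197.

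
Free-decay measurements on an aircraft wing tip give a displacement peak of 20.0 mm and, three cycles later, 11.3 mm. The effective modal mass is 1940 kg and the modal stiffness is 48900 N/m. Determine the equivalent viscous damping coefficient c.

Logarithmic decrement δ = (1/n)·ln(x₀/x_n) = (1/3)·ln(20.0/11.3) = (1/3)·ln(1.770) = 0.1903.
ζ = δ/√(4π² + δ²) = 0.1903/√(39.48 + 0.0362) = 0.1903/6.286 = 0.03027.
c = ζ · 2√(km) = 0.03027 × 2√(48900 × 1940) = 0.03027 × 19480 = 589.7 N·s/m.

590 N·s/m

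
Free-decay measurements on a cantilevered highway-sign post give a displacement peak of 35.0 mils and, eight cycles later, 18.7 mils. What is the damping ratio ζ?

Logarithmic decrement δ = (1/n)·ln(x₀/x_n) = (1/8)·ln(35.0/18.7) = (1/8)·ln(1.872) = 0.07835.
ζ = δ/√(4π² + δ²) = 0.07835/√(39.48 + 0.00614) = 0.07835/6.284 = 0.01247.

0.0125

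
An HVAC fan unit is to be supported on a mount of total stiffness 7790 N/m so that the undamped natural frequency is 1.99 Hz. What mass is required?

ω_n = 2πf_n = 2π × 1.99 = 12.50 rad/s.
m = k/ω_n² = 7790/12.50² = 7790/156.3 = 49.83 kg.

49.8 kg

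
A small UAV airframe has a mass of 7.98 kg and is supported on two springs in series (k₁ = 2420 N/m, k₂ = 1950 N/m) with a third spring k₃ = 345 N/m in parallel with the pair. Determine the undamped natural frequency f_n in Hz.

2.13 Hz

Series pair: k_s = k₁k₂/(k₁+k₂) = (2420)(1950)/(2420 + 1950) = 1080 N/m. In parallel with k₃: k_eq = 1080 + 345 = 1425 N/m.
ω_n = √(k_eq/m) = √(1425/7.98) = √178.6 = 13.36 rad/s.
f_n = ω_n/(2π) = 13.36/6.283 = 2.127 Hz.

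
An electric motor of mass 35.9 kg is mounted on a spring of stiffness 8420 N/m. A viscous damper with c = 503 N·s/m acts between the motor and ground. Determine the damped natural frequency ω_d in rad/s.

13.6 rad/s

ω_n = √(k/m) = √(8420/35.9) = 15.31 rad/s.
Critical damping c_c = 2√(k·m) = 2√(8420 × 35.9) = 1100 N·s/m, so ζ = c/c_c = 503/1100 = 0.4574.
ω_d = ω_n√(1 − ζ²) = 15.31 × √(1 − 0.209) = 13.62 rad/s.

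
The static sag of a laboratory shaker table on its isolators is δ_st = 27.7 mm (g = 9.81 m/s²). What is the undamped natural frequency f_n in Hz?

3.00 Hz

ω_n = √(g/δ_st) = √(9.81/0.0277) = √354.2 = 18.82 rad/s.
f_n = ω_n/(2π) = 18.82/6.283 = 2.995 Hz.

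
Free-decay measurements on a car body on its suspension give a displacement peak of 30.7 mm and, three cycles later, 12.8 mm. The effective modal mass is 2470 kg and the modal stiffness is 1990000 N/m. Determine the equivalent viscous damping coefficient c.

6500 N·s/m

Logarithmic decrement δ = (1/n)·ln(x₀/x_n) = (1/3)·ln(30.7/12.8) = (1/3)·ln(2.398) = 0.2916.
ζ = δ/√(4π² + δ²) = 0.2916/√(39.48 + 0.0850) = 0.2916/6.290 = 0.04636.
c = ζ · 2√(km) = 0.04636 × 2√(1990000 × 2470) = 0.04636 × 140200 = 6501 N·s/m.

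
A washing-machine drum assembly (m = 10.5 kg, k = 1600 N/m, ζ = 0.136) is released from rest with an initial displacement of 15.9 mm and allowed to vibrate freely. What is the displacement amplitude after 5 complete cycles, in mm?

Logarithmic decrement δ = 2πζ/√(1 − ζ²) = 2π × 0.1360/√(1 − 0.0185) = 0.8625.
After n cycles, x_n/x₀ = e^(−nδ), so x_5 = 15.9 × e^(−5 × 0.8625) = 15.9 × 0.01340 = 0.2130 mm.

0.213 mm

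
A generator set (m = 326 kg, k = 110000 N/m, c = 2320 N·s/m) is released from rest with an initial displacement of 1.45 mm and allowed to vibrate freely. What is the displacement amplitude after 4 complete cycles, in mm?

ζ = c/(2√(km)) = 2320/(2√(110000 × 326)) = 2320/11980 = 0.1937.
Logarithmic decrement δ = 2πζ/√(1 − ζ²) = 2π × 0.1937/√(1 − 0.0375) = 1.241.
After n cycles, x_n/x₀ = e^(−nδ), so x_4 = 1.45 × e^(−4 × 1.241) = 1.45 × 0.006996 = 0.01014 mm.

0.0101 mm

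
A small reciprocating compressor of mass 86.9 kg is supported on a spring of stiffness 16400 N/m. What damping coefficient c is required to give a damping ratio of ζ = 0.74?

1770 N·s/m

c_c = 2√(k·m) = 2√(16400 × 86.9) = 2388 N·s/m.
c = ζ·c_c = 0.74 × 2388 = 1767 N·s/m.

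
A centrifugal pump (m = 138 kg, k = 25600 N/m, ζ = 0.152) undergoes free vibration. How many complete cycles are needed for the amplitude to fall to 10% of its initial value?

3 cycles

Logarithmic decrement δ = 2πζ/√(1 − ζ²) = 2π × 0.1520/√(1 − 0.0231) = 0.9663.
x_n/x₀ = e^(−nδ) ≤ 0.1; take ln: n ≥ ln(1/0.1)/δ = 2.303/0.9663 = 2.383.
So 3 complete cycles are required.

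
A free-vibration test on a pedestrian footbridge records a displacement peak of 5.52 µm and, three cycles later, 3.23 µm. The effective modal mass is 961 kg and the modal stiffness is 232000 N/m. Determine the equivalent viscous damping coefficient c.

849 N·s/m

Logarithmic decrement δ = (1/n)·ln(x₀/x_n) = (1/3)·ln(5.52/3.23) = (1/3)·ln(1.709) = 0.1786.
ζ = δ/√(4π² + δ²) = 0.1786/√(39.48 + 0.0319) = 0.1786/6.286 = 0.02842.
c = ζ · 2√(km) = 0.02842 × 2√(232000 × 961) = 0.02842 × 29860 = 848.7 N·s/m.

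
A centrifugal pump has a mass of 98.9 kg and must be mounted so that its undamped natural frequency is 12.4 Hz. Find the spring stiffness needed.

600000 N/m

ω_n = 2πf_n = 2π × 12.4 = 77.91 rad/s.
k = m·ω_n² = 98.9 × 77.91² = 98.9 × 6070 = 600300 N/m.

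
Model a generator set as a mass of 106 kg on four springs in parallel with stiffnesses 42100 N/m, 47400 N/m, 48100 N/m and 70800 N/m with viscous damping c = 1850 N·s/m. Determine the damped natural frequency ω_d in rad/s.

43.5 rad/s

Parallel springs add: k_eq = 42100 + 47400 + 48100 + 70800 = 208400 N/m.
ω_n = √(k_eq/m) = √(208400/106) = 44.34 rad/s.
Critical damping c_c = 2√(k_eq·m) = 2√(208400 × 106) = 9400 N·s/m, so ζ = c/c_c = 1850/9400 = 0.1968.
ω_d = ω_n√(1 − ζ²) = 44.34 × √(1 − 0.0387) = 43.47 rad/s.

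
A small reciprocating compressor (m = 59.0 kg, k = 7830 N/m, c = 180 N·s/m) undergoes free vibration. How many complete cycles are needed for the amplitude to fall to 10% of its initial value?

3 cycles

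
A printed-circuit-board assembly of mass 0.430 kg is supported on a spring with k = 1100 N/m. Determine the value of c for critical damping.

43.5 N·s/m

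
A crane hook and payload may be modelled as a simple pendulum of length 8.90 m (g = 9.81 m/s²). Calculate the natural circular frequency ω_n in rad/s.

1.05 rad/s

For a simple pendulum ω_n = √(g/L) = √(9.81/8.90) = √1.102 = 1.050 rad/s.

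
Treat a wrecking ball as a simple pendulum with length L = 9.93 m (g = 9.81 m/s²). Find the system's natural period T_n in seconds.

For a simple pendulum ω_n = √(g/L) = √(9.81/9.93) = √0.9879 = 0.9939 rad/s.
T_n = 2π/ω_n = 6.283/0.9939 = 6.321 s.

6.32 s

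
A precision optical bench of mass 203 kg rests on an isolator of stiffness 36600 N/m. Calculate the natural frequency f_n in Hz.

2.14 Hz

ω_n = √(k/m) = √(36600/203) = √180.3 = 13.43 rad/s.
f_n = ω_n/(2π) = 13.43/6.283 = 2.137 Hz.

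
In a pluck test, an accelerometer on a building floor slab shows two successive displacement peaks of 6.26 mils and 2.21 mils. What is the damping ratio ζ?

Logarithmic decrement δ = (1/n)·ln(x₀/x_n) = (1/1)·ln(6.26/2.21) = (1/1)·ln(2.833) = 1.041.
ζ = δ/√(4π² + δ²) = 1.041/√(39.48 + 1.08) = 1.041/6.369 = 0.1635.

0.163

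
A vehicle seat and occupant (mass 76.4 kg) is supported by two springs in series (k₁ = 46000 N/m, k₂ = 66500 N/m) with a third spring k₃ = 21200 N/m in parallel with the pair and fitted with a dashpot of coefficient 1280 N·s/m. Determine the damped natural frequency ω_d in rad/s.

Series pair: k_s = k₁k₂/(k₁+k₂) = (46000)(66500)/(46000 + 66500) = 27190 N/m. In parallel with k₃: k_eq = 27190 + 21200 = 48390 N/m.
ω_n = √(k_eq/m) = √(48390/76.4) = 25.17 rad/s.
Critical damping c_c = 2√(k_eq·m) = 2√(48390 × 76.4) = 3846 N·s/m, so ζ = c/c_c = 1280/3846 = 0.3329.
ω_d = ω_n√(1 − ζ²) = 25.17 × √(1 − 0.111) = 23.73 rad/s.

23.7 rad/s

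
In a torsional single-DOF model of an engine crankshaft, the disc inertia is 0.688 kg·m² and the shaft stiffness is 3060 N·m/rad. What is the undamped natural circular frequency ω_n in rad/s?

ω_n = √(k_t/J) = √(3060/0.688) = √4448 = 66.69 rad/s.

66.7 rad/s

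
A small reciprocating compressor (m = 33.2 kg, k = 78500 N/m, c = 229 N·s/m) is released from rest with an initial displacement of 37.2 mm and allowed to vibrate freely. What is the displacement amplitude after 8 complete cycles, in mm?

1.04 mm

ζ = c/(2√(km)) = 229/(2√(78500 × 33.2)) = 229/3229 = 0.07093.
Logarithmic decrement δ = 2πζ/√(1 − ζ²) = 2π × 0.07093/√(1 − 0.00503) = 0.4468.
After n cycles, x_n/x₀ = e^(−nδ), so x_8 = 37.2 × e^(−8 × 0.4468) = 37.2 × 0.02804 = 1.043 mm.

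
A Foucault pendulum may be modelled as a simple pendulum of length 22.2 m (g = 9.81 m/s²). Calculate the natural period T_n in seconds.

9.45 s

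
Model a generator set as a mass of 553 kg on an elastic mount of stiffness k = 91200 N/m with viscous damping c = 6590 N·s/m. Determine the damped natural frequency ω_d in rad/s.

11.4 rad/s

ω_n = √(k/m) = √(91200/553) = 12.84 rad/s.
Critical damping c_c = 2√(k·m) = 2√(91200 × 553) = 14200 N·s/m, so ζ = c/c_c = 6590/14200 = 0.4640.
ω_d = ω_n√(1 − ζ²) = 12.84 × √(1 − 0.215) = 11.38 rad/s.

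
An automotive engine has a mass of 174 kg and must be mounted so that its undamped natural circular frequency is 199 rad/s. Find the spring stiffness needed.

6890000 N/m

k = m·ω_n² = 174 × 199.0² = 174 × 39600 = 6891000 N/m.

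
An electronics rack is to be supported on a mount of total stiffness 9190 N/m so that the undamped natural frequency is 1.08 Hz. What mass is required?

200 kg

ω_n = 2πf_n = 2π × 1.08 = 6.786 rad/s.
m = k/ω_n² = 9190/6.786² = 9190/46.05 = 199.6 kg.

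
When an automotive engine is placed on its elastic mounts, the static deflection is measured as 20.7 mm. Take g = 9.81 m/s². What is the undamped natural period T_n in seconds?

0.289 s

ω_n = √(g/δ_st) = √(9.81/0.0207) = √473.9 = 21.77 rad/s.
T_n = 2π/ω_n = 6.283/21.77 = 0.2886 s.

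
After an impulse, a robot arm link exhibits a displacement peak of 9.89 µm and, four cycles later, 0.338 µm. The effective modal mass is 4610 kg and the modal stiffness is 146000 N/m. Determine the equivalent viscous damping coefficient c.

6910 N·s/m

Logarithmic decrement δ = (1/n)·ln(x₀/x_n) = (1/4)·ln(9.89/0.338) = (1/4)·ln(29.26) = 0.8441.
ζ = δ/√(4π² + δ²) = 0.8441/√(39.48 + 0.712) = 0.8441/6.340 = 0.1331.
c = ζ · 2√(km) = 0.1331 × 2√(146000 × 4610) = 0.1331 × 51890 = 6908 N·s/m.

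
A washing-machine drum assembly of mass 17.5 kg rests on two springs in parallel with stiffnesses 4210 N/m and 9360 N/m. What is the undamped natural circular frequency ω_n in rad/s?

Parallel springs add: k_eq = 4210 + 9360 = 13570 N/m.
ω_n = √(k_eq/m) = √(13570/17.5) = √775.4 = 27.85 rad/s.

27.8 rad/s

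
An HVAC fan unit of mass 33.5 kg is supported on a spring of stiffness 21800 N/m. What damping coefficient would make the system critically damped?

1710 N·s/m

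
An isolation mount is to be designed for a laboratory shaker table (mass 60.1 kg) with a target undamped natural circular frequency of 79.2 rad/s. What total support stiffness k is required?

377000 N/m

k = m·ω_n² = 60.1 × 79.20² = 60.1 × 6273 = 377000 N/m.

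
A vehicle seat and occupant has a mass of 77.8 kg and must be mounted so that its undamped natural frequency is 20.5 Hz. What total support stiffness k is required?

ω_n = 2πf_n = 2π × 20.5 = 128.8 rad/s.
k = m·ω_n² = 77.8 × 128.8² = 77.8 × 16590 = 1291000 N/m.

1290000 N/m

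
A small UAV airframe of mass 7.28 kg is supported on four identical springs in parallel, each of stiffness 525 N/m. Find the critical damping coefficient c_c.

Parallel springs add: k_eq = 4 × 525 = 2100 N/m.
c_c = 2√(k_eq·m) = 2√(2100 × 7.28) = 2 × 123.6 = 247.3 N·s/m.

247 N·s/m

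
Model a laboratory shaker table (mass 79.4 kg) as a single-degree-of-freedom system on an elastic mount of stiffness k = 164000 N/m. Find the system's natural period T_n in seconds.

0.138 s

ω_n = √(k/m) = √(164000/79.4) = √2065 = 45.45 rad/s.
T_n = 2π/ω_n = 6.283/45.45 = 0.1383 s.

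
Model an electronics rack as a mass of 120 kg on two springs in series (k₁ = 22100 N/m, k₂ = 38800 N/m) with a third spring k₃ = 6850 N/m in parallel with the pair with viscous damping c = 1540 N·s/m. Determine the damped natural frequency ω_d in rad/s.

11.5 rad/s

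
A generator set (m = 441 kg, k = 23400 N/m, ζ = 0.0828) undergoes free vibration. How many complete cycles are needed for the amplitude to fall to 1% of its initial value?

Logarithmic decrement δ = 2πζ/√(1 − ζ²) = 2π × 0.08280/√(1 − 0.00686) = 0.5220.
x_n/x₀ = e^(−nδ) ≤ 0.01; take ln: n ≥ ln(1/0.01)/δ = 4.605/0.5220 = 8.821.
So 9 complete cycles are required.

9 cycles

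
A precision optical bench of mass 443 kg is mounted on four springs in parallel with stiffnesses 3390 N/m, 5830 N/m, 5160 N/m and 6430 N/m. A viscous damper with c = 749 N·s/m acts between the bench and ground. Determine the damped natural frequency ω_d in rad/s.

6.80 rad/s

Parallel springs add: k_eq = 3390 + 5830 + 5160 + 6430 = 20810 N/m.
ω_n = √(k_eq/m) = √(20810/443) = 6.854 rad/s.
Critical damping c_c = 2√(k_eq·m) = 2√(20810 × 443) = 6073 N·s/m, so ζ = c/c_c = 749/6073 = 0.1233.
ω_d = ω_n√(1 − ζ²) = 6.854 × √(1 − 0.0152) = 6.802 rad/s.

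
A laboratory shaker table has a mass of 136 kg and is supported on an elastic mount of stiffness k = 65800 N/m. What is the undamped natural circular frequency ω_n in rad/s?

22.0 rad/s

ω_n = √(k/m) = √(65800/136) = √483.8 = 22.00 rad/s.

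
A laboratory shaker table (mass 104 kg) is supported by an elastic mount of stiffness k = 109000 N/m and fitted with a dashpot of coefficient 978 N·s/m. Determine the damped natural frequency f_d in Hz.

5.10 Hz

ω_n = √(k/m) = √(109000/104) = 32.37 rad/s.
Critical damping c_c = 2√(k·m) = 2√(109000 × 104) = 6734 N·s/m, so ζ = c/c_c = 978/6734 = 0.1452.
ω_d = ω_n√(1 − ζ²) = 32.37 × √(1 − 0.0211) = 32.03 rad/s.
f_d = ω_d/(2π) = 5.098 Hz.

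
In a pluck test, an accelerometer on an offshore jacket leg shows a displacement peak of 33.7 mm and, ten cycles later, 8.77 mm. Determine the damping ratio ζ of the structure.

Logarithmic decrement δ = (1/n)·ln(x₀/x_n) = (1/10)·ln(33.7/8.77) = (1/10)·ln(3.843) = 0.1346.
ζ = δ/√(4π² + δ²) = 0.1346/√(39.48 + 0.0181) = 0.1346/6.285 = 0.02142.

0.0214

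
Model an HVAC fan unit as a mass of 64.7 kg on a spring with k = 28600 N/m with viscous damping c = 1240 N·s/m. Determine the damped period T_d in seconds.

ω_n = √(k/m) = √(28600/64.7) = 21.02 rad/s.
Critical damping c_c = 2√(k·m) = 2√(28600 × 64.7) = 2721 N·s/m, so ζ = c/c_c = 1240/2721 = 0.4558.
ω_d = ω_n√(1 − ζ²) = 21.02 × √(1 − 0.208) = 18.71 rad/s.
T_d = 2π/ω_d = 0.3357 s.

0.336 s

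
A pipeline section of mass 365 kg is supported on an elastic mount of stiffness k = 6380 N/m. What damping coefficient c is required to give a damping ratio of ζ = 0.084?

256 N·s/m

c_c = 2√(k·m) = 2√(6380 × 365) = 3052 N·s/m.
c = ζ·c_c = 0.084 × 3052 = 256.4 N·s/m.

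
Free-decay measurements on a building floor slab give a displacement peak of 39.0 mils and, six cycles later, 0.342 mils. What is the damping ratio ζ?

Logarithmic decrement δ = (1/n)·ln(x₀/x_n) = (1/6)·ln(39.0/0.342) = (1/6)·ln(114.0) = 0.7894.
ζ = δ/√(4π² + δ²) = 0.7894/√(39.48 + 0.623) = 0.7894/6.333 = 0.1247.

0.125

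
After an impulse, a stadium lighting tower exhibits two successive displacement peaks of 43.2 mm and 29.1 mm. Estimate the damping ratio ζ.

Logarithmic decrement δ = (1/n)·ln(x₀/x_n) = (1/1)·ln(43.2/29.1) = (1/1)·ln(1.485) = 0.3951.
ζ = δ/√(4π² + δ²) = 0.3951/√(39.48 + 0.156) = 0.3951/6.296 = 0.06276.

0.0628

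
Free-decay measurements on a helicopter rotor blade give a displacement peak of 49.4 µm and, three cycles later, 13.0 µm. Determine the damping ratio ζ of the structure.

0.0706

Logarithmic decrement δ = (1/n)·ln(x₀/x_n) = (1/3)·ln(49.4/13.0) = (1/3)·ln(3.800) = 0.4450.
ζ = δ/√(4π² + δ²) = 0.4450/√(39.48 + 0.198) = 0.4450/6.299 = 0.07065.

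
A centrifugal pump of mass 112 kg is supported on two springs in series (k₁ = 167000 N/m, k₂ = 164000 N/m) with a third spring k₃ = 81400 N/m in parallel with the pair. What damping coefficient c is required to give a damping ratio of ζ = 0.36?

Series pair: k_s = k₁k₂/(k₁+k₂) = (167000)(164000)/(167000 + 164000) = 82740 N/m. In parallel with k₃: k_eq = 82740 + 81400 = 164100 N/m.
c_c = 2√(k_eq·m) = 2√(164100 × 112) = 8575 N·s/m.
c = ζ·c_c = 0.36 × 8575 = 3087 N·s/m.

3090 N·s/m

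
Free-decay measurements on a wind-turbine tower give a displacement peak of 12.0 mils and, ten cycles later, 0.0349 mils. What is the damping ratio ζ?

0.0926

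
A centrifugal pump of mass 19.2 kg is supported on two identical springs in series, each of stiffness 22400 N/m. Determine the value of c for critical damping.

Series springs: 1/k_eq = 2/22400, so k_eq = 22400/2 = 11200 N/m.
c_c = 2√(k_eq·m) = 2√(11200 × 19.2) = 2 × 463.7 = 927.4 N·s/m.

927 N·s/m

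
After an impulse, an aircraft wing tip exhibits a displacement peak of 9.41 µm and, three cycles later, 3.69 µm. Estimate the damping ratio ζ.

Logarithmic decrement δ = (1/n)·ln(x₀/x_n) = (1/3)·ln(9.41/3.69) = (1/3)·ln(2.550) = 0.3120.
ζ = δ/√(4π² + δ²) = 0.3120/√(39.48 + 0.0974) = 0.3120/6.291 = 0.04960.

0.0496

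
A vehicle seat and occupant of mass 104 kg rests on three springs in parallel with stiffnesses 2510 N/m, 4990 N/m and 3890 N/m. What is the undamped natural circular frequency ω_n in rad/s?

Parallel springs add: k_eq = 2510 + 4990 + 3890 = 11390 N/m.
ω_n = √(k_eq/m) = √(11390/104) = √109.5 = 10.47 rad/s.

10.5 rad/s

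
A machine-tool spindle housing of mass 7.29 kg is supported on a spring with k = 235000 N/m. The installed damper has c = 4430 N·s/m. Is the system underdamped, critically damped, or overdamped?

c_c = 2√(k·m) = 2618 N·s/m; ζ = c/c_c = 4430/2618 = 1.69.
Since ζ > 1 the system is overdamped.

overdamped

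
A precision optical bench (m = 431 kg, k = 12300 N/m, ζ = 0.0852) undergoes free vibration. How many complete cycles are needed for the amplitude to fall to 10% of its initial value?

Logarithmic decrement δ = 2πζ/√(1 − ζ²) = 2π × 0.08520/√(1 − 0.00726) = 0.5373.
x_n/x₀ = e^(−nδ) ≤ 0.1; take ln: n ≥ ln(1/0.1)/δ = 2.303/0.5373 = 4.286.
So 5 complete cycles are required.

5 cycles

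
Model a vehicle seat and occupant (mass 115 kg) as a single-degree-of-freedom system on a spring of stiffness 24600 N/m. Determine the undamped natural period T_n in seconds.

0.430 s

ω_n = √(k/m) = √(24600/115) = √213.9 = 14.63 rad/s.
T_n = 2π/ω_n = 6.283/14.63 = 0.4296 s.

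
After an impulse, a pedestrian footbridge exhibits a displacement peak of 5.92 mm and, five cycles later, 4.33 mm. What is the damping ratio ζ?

0.00996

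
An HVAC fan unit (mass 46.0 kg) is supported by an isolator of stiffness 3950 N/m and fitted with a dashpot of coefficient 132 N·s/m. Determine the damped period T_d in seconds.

ω_n = √(k/m) = √(3950/46.0) = 9.267 rad/s.
Critical damping c_c = 2√(k·m) = 2√(3950 × 46.0) = 852.5 N·s/m, so ζ = c/c_c = 132/852.5 = 0.1548.
ω_d = ω_n√(1 − ζ²) = 9.267 × √(1 − 0.0240) = 9.155 rad/s.
T_d = 2π/ω_d = 0.6863 s.

0.686 s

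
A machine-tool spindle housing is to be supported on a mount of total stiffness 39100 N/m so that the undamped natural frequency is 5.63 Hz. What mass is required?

ω_n = 2πf_n = 2π × 5.63 = 35.37 rad/s.
m = k/ω_n² = 39100/35.37² = 39100/1251 = 31.25 kg.

31.2 kg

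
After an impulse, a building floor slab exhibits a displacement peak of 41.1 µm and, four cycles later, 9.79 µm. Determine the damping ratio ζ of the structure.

Logarithmic decrement δ = (1/n)·ln(x₀/x_n) = (1/4)·ln(41.1/9.79) = (1/4)·ln(4.198) = 0.3587.
ζ = δ/√(4π² + δ²) = 0.3587/√(39.48 + 0.129) = 0.3587/6.293 = 0.05699.

0.0570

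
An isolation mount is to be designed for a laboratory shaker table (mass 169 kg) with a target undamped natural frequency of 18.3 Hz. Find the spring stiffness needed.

2230000 N/m

ω_n = 2πf_n = 2π × 18.3 = 115.0 rad/s.
k = m·ω_n² = 169 × 115.0² = 169 × 13220 = 2234000 N/m.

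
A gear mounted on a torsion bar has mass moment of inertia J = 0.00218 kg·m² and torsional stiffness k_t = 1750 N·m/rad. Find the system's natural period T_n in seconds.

0.00701 s

ω_n = √(k_t/J) = √(1750/0.00218) = √802800 = 896.0 rad/s.
T_n = 2π/ω_n = 6.283/896.0 = 0.007013 s.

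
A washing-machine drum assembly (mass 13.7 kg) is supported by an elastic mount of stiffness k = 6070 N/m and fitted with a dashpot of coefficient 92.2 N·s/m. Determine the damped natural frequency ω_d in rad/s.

20.8 rad/s

ω_n = √(k/m) = √(6070/13.7) = 21.05 rad/s.
Critical damping c_c = 2√(k·m) = 2√(6070 × 13.7) = 576.7 N·s/m, so ζ = c/c_c = 92.2/576.7 = 0.1599.
ω_d = ω_n√(1 − ζ²) = 21.05 × √(1 − 0.0256) = 20.78 rad/s.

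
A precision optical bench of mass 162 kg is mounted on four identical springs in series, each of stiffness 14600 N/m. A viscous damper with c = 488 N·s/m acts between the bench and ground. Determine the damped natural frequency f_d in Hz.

0.716 Hz

Series springs: 1/k_eq = 4/14600, so k_eq = 14600/4 = 3650 N/m.
ω_n = √(k_eq/m) = √(3650/162) = 4.747 rad/s.
Critical damping c_c = 2√(k_eq·m) = 2√(3650 × 162) = 1538 N·s/m, so ζ = c/c_c = 488/1538 = 0.3173.
ω_d = ω_n√(1 − ζ²) = 4.747 × √(1 − 0.101) = 4.501 rad/s.
f_d = ω_d/(2π) = 0.7164 Hz.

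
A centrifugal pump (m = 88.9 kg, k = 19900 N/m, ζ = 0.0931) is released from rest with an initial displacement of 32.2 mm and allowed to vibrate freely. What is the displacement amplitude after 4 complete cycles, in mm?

Logarithmic decrement δ = 2πζ/√(1 − ζ²) = 2π × 0.09310/√(1 − 0.00867) = 0.5875.
After n cycles, x_n/x₀ = e^(−nδ), so x_4 = 32.2 × e^(−4 × 0.5875) = 32.2 × 0.09536 = 3.071 mm.

3.07 mm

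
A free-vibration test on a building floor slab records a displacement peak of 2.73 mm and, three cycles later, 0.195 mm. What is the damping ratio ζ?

Logarithmic decrement δ = (1/n)·ln(x₀/x_n) = (1/3)·ln(2.73/0.195) = (1/3)·ln(14.00) = 0.8797.
ζ = δ/√(4π² + δ²) = 0.8797/√(39.48 + 0.774) = 0.8797/6.344 = 0.1387.

0.139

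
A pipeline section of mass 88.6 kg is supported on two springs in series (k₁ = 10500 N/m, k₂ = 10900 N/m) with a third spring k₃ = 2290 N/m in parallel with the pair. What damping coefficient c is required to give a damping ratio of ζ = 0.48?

Series pair: k_s = k₁k₂/(k₁+k₂) = (10500)(10900)/(10500 + 10900) = 5348 N/m. In parallel with k₃: k_eq = 5348 + 2290 = 7638 N/m.
c_c = 2√(k_eq·m) = 2√(7638 × 88.6) = 1645 N·s/m.
c = ζ·c_c = 0.48 × 1645 = 789.7 N·s/m.

790 N·s/m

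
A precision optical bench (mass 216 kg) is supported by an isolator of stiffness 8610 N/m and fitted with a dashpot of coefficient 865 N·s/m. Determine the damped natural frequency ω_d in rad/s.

5.99 rad/s

ω_n = √(k/m) = √(8610/216) = 6.314 rad/s.
Critical damping c_c = 2√(k·m) = 2√(8610 × 216) = 2727 N·s/m, so ζ = c/c_c = 865/2727 = 0.3171.
ω_d = ω_n√(1 − ζ²) = 6.314 × √(1 − 0.101) = 5.988 rad/s.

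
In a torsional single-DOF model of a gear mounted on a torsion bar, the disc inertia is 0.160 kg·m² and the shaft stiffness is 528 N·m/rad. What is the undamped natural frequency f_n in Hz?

9.14 Hz

ω_n = √(k_t/J) = √(528/0.160) = √3300 = 57.45 rad/s.
f_n = ω_n/(2π) = 57.45/6.283 = 9.143 Hz.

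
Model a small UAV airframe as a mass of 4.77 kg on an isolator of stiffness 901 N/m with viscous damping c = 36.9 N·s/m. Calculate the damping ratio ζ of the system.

0.281

ω_n = √(k/m) = √(901.0/4.77) = 13.74 rad/s.
Critical damping c_c = 2√(k·m) = 2√(901.0 × 4.77) = 131.1 N·s/m, so ζ = c/c_c = 36.9/131.1 = 0.2814.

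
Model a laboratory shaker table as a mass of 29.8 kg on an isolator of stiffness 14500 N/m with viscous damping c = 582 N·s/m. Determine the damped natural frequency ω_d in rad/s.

ω_n = √(k/m) = √(14500/29.8) = 22.06 rad/s.
Critical damping c_c = 2√(k·m) = 2√(14500 × 29.8) = 1315 N·s/m, so ζ = c/c_c = 582/1315 = 0.4427.
ω_d = ω_n√(1 − ζ²) = 22.06 × √(1 − 0.196) = 19.78 rad/s.

19.8 rad/s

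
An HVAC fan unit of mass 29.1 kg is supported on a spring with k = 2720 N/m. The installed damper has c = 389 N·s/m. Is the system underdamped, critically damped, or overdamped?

underdamped

c_c = 2√(k·m) = 562.7 N·s/m; ζ = c/c_c = 389/562.7 = 0.691.
Since ζ < 1 the system is underdamped.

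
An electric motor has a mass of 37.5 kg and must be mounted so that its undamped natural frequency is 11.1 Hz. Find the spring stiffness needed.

182000 N/m

ω_n = 2πf_n = 2π × 11.1 = 69.74 rad/s.
k = m·ω_n² = 37.5 × 69.74² = 37.5 × 4864 = 182400 N/m.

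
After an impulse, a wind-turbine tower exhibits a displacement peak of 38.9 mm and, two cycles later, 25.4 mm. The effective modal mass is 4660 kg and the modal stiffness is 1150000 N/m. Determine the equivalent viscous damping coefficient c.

Logarithmic decrement δ = (1/n)·ln(x₀/x_n) = (1/2)·ln(38.9/25.4) = (1/2)·ln(1.531) = 0.2131.
ζ = δ/√(4π² + δ²) = 0.2131/√(39.48 + 0.0454) = 0.2131/6.287 = 0.03390.
c = ζ · 2√(km) = 0.03390 × 2√(1150000 × 4660) = 0.03390 × 146400 = 4963 N·s/m.

4960 N·s/m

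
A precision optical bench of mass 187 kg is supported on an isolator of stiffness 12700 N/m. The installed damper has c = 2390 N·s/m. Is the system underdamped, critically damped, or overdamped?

c_c = 2√(k·m) = 3082 N·s/m; ζ = c/c_c = 2390/3082 = 0.775.
Since ζ < 1 the system is underdamped.

underdamped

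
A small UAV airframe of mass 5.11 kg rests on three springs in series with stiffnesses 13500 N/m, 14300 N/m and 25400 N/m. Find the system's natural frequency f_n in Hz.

Series springs: 1/k_eq = 1/13500 + 1/14300 + 1/25400 = 0.0001834, so k_eq = 5453 N/m.
ω_n = √(k_eq/m) = √(5453/5.11) = √1067 = 32.67 rad/s.
f_n = ω_n/(2π) = 32.67/6.283 = 5.199 Hz.

5.20 Hz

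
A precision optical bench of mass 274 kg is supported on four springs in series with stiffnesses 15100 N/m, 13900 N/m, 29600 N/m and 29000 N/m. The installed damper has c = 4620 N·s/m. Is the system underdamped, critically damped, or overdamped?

Series springs: 1/k_eq = 1/15100 + 1/13900 + 1/29600 + 1/29000 = 0.0002064, so k_eq = 4844 N/m.
c_c = 2√(k_eq·m) = 2304 N·s/m; ζ = c/c_c = 4620/2304 = 2.01.
Since ζ > 1 the system is overdamped.

overdamped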